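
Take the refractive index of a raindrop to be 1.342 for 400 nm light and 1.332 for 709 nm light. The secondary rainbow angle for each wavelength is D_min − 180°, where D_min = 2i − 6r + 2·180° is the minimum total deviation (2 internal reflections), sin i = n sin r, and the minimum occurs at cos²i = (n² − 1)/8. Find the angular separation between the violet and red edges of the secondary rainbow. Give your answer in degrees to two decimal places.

2.59°

At 400 nm (n = 1.342): cos²i = 0.10012 → i = 71.554°, r = 44.981°, D_min = 233.222°, rainbow angle = 53.222°.
At 709 nm (n = 1.332): cos²i = 0.09678 → i = 71.875°, r = 45.520°, D_min = 230.628°, rainbow angle = 50.628°.
Angular width = |53.222° − 50.628°| = 2.594°.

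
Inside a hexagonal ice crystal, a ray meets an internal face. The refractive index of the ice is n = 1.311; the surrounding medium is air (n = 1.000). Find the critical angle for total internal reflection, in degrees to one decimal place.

49.7°

sin θ_c = n_air / n = 1.000 / 1.311 = 0.7628.
θ_c = arcsin(0.7628) = 49.71°.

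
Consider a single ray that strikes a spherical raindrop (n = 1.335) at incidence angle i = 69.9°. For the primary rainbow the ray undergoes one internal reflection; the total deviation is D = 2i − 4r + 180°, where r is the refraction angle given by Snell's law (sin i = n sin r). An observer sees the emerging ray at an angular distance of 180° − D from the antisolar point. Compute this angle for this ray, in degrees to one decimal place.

39.0°

sin r = sin 69.9° / 1.335 = 0.9391/1.335 = 0.7034; r = 44.70°.
D = 2·69.9° − 4·44.70° + 180° = 139.80° − 178.82° + 180° = 140.98°.
Angle from antisolar point = 180° − D = 39.02°.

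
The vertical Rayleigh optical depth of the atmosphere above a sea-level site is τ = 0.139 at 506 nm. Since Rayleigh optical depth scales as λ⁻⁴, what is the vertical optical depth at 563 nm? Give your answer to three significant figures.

0.0907

τ(563 nm) = τ(506 nm) × (506/563)⁴ = 0.139 × (0.8988)⁴ = 0.139 × 0.6525 = 0.0907.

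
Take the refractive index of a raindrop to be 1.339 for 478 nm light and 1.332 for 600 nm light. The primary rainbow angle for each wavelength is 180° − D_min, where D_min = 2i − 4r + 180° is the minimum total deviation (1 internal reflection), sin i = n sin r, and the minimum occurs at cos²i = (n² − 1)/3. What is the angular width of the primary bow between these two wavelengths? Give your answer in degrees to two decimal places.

At 478 nm (n = 1.339): cos²i = 0.26431 → i = 59.062°, r = 39.834°, D_min = 138.786°, rainbow angle = 41.214°.
At 600 nm (n = 1.332): cos²i = 0.25807 → i = 59.469°, r = 40.290°, D_min = 137.776°, rainbow angle = 42.224°.
Angular width = |41.214° − 42.224°| = 1.010°.

1.01°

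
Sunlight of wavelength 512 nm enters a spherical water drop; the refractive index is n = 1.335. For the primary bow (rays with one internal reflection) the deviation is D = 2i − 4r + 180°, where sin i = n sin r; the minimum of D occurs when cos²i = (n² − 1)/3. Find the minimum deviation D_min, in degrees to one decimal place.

138.2°

cos²i = (1.78222 − 1)/3 = 0.26074; i = arccos(0.51063) = 59.294°.
sin r = sin 59.294°/1.335 = 0.64405; r = 40.094°.
D_min = 2·59.294° − 4·40.094° + 180° = 138.212°.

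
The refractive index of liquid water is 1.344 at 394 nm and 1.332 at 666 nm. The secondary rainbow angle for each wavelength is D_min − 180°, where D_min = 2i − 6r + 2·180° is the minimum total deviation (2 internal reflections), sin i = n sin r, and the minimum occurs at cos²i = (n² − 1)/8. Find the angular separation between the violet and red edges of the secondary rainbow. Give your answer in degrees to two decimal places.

3.10°

At 394 nm (n = 1.344): cos²i = 0.10079 → i = 71.490°, r = 44.874°, D_min = 233.733°, rainbow angle = 53.733°.
At 666 nm (n = 1.332): cos²i = 0.09678 → i = 71.875°, r = 45.520°, D_min = 230.628°, rainbow angle = 50.628°.
Angular width = |53.733° − 50.628°| = 3.104°.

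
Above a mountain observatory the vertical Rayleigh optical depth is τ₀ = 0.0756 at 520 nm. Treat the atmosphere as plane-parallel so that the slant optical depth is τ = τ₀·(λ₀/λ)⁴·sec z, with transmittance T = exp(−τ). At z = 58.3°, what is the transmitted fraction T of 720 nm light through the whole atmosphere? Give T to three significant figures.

sec 58.3° = 1.9031.
τ = 0.0756 × (520/720)⁴ × 1.9031 = 0.0756 × 0.2721 × 1.9031 = 0.0391.
T = exp(−0.0391) = 0.9616.

0.962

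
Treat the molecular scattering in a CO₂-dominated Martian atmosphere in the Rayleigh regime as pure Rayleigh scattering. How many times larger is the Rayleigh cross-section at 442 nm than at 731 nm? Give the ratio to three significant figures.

7.48

Rayleigh scattering ∝ λ⁻⁴, so the ratio of coefficients is the inverse fourth power of the wavelength ratio.
σ(442)/σ(731) = (731/442)⁴ = (1.6538)⁴ = 7.481.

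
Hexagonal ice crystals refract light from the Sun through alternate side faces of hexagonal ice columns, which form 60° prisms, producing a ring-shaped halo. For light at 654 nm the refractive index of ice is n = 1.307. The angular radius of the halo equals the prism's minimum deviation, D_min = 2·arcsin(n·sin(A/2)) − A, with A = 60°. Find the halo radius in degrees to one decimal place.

n·sin(A/2) = 1.307 × sin 30° = 1.307 × 0.5000 = 0.6535.
D_min = 2·arcsin(0.6535) − 60° = 2 × 40.806° − 60° = 21.612°.

21.6°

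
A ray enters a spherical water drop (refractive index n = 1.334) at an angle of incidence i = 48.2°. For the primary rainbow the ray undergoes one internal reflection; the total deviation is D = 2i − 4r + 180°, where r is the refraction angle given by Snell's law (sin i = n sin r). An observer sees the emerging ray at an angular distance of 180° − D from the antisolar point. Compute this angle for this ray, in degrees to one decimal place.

sin r = sin 48.2° / 1.334 = 0.7455/1.334 = 0.5588; r = 33.97°.
D = 2·48.2° − 4·33.97° + 180° = 96.40° − 135.90° + 180° = 140.50°.
Angle from antisolar point = 180° − D = 39.50°.

39.5°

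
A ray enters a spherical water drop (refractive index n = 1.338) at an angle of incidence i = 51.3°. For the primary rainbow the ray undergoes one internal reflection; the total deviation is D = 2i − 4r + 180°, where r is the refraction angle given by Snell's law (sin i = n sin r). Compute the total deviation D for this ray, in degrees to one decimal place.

sin r = sin 51.3° / 1.338 = 0.7804/1.338 = 0.5833; r = 35.68°.
D = 2·51.3° − 4·35.68° + 180° = 102.60° − 142.73° + 180° = 139.87°.

139.9°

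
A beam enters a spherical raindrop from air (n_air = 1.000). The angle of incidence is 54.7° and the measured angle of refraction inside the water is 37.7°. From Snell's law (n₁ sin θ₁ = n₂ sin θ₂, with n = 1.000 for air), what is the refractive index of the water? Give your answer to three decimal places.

1.335

n = sin θ_i / sin θ_r = sin 54.7° / sin 37.7° = 0.8161 / 0.6115 = 1.3346.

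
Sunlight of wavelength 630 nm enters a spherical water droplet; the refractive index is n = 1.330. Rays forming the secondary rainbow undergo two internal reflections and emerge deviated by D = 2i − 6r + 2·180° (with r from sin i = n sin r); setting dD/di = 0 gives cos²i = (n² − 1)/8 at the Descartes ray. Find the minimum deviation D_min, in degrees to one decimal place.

cos²i = (1.76890 − 1)/8 = 0.09611; i = arccos(0.31002) = 71.940°.
sin r = sin 71.940°/1.330 = 0.71483; r = 45.630°.
D_min = 2·71.940° − 6·45.630° + 360° = 230.101°.

230.1°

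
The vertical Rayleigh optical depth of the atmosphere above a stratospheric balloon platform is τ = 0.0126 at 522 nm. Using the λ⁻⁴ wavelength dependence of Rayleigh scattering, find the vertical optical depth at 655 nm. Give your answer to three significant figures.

0.00508

τ(655 nm) = τ(522 nm) × (522/655)⁴ = 0.0126 × (0.7969)⁴ = 0.0126 × 0.4034 = 0.0051.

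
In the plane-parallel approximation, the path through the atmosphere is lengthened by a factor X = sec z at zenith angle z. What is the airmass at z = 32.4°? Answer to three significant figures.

X = sec z = 1/cos 32.4° = 1/0.8443 = 1.1844.

1.18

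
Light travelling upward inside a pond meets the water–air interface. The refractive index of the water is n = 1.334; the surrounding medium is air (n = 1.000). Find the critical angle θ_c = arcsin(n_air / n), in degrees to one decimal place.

48.6°

sin θ_c = n_air / n = 1.000 / 1.334 = 0.7496.
θ_c = arcsin(0.7496) = 48.56°.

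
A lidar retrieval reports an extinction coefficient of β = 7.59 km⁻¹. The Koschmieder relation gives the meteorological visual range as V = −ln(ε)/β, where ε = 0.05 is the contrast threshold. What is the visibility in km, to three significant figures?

0.395 km

V = −ln(0.05) / 7.59 = 2.996 / 7.59 = 0.3947 km.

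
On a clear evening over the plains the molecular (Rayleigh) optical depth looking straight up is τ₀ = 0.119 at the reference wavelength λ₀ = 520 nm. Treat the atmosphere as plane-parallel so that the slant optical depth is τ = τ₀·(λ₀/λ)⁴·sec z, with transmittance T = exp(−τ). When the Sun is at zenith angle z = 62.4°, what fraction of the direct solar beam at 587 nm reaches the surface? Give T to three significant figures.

0.854

sec 62.4° = 2.1584.
τ = 0.119 × (520/587)⁴ × 2.1584 = 0.119 × 0.6158 × 2.1584 = 0.1582.
T = exp(−0.1582) = 0.8537.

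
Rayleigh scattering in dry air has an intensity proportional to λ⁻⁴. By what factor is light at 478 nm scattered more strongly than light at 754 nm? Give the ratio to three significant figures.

Rayleigh scattering ∝ λ⁻⁴, so the ratio of coefficients is the inverse fourth power of the wavelength ratio.
σ(478)/σ(754) = (754/478)⁴ = (1.5774)⁴ = 6.191.

6.19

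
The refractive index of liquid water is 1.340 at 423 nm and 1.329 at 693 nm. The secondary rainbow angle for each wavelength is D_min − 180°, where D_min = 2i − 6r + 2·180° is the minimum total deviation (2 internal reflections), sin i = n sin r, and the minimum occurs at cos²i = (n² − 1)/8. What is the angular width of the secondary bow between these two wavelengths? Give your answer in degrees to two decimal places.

At 423 nm (n = 1.340): cos²i = 0.09945 → i = 71.618°, r = 45.088°, D_min = 232.709°, rainbow angle = 52.709°.
At 693 nm (n = 1.329): cos²i = 0.09578 → i = 71.972°, r = 45.685°, D_min = 229.837°, rainbow angle = 49.837°.
Angular width = |52.709° − 49.837°| = 2.872°.

2.87°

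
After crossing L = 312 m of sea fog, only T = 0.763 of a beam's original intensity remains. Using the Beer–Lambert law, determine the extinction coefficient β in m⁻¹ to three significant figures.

Beer–Lambert: T = exp(−βL) ⇒ β = −ln(T)/L = −ln(0.763)/312 = 0.2705/312 = 0.000867 m⁻¹.

0.000867 m⁻¹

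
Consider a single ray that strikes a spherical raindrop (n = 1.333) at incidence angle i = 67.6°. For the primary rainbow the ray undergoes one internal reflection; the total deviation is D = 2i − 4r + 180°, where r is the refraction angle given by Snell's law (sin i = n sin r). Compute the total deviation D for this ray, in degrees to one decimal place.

139.5°

sin r = sin 67.6° / 1.333 = 0.9245/1.333 = 0.6936; r = 43.91°.
D = 2·67.6° − 4·43.91° + 180° = 135.20° − 175.66° + 180° = 139.54°.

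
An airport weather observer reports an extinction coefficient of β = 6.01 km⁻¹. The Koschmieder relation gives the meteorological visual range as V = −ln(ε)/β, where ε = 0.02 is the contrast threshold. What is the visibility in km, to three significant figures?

0.651 km

V = −ln(0.02) / 6.01 = 3.912 / 6.01 = 0.6509 km.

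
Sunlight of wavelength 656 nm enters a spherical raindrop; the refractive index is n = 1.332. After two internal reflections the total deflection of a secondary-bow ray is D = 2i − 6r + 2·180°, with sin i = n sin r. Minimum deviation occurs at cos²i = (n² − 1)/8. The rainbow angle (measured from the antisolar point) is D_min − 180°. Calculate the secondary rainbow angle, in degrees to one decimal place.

50.6°

cos²i = (1.77422 − 1)/8 = 0.09678; i = arccos(0.31109) = 71.875°.
sin r = sin 71.875°/1.332 = 0.71350; r = 45.520°.
D_min = 2·71.875° − 6·45.520° + 360° = 230.628°.
Rainbow angle = D_min − 180° = 50.628°.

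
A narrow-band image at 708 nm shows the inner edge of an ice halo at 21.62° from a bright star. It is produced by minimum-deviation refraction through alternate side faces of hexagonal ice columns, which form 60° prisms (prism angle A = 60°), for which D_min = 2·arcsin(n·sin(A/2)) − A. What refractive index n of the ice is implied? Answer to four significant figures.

Rearranging: n = sin((D_min + A)/2) / sin(A/2).
(D_min + A)/2 = (21.62° + 60°)/2 = 40.810°.
n = sin 40.810° / sin 30° = 0.6536 / 0.5000 = 1.3071.

1.307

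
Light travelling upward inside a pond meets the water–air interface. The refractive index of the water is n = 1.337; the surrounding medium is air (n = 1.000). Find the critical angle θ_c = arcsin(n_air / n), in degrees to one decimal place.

sin θ_c = n_air / n = 1.000 / 1.337 = 0.7479.
θ_c = arcsin(0.7479) = 48.41°.

48.4°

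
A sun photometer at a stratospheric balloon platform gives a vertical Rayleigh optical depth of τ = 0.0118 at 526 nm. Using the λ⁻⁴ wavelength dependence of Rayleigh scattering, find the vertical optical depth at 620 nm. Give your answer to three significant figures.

τ(620 nm) = τ(526 nm) × (526/620)⁴ = 0.0118 × (0.8484)⁴ = 0.0118 × 0.5181 = 0.0061.

0.00611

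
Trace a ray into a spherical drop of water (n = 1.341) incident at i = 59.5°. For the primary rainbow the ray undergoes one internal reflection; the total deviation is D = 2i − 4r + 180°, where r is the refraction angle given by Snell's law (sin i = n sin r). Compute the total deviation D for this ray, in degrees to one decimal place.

139.1°

sin r = sin 59.5° / 1.341 = 0.8616/1.341 = 0.6425; r = 39.98°.
D = 2·59.5° − 4·39.98° + 180° = 119.00° − 159.92° + 180° = 139.08°.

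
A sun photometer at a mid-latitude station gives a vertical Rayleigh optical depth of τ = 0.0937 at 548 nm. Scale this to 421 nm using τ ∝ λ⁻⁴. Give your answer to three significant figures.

0.269

τ(421 nm) = τ(548 nm) × (548/421)⁴ = 0.0937 × (1.3017)⁴ = 0.0937 × 2.8707 = 0.2690.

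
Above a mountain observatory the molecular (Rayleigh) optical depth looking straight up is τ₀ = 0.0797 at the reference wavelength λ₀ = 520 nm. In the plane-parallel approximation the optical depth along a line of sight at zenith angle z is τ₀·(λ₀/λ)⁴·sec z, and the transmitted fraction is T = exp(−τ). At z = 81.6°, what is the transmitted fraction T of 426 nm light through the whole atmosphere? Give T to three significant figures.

sec 81.6° = 6.8454.
τ = 0.0797 × (520/426)⁴ × 6.8454 = 0.0797 × 2.2201 × 6.8454 = 1.2112.
T = exp(−1.2112) = 0.2978.

0.298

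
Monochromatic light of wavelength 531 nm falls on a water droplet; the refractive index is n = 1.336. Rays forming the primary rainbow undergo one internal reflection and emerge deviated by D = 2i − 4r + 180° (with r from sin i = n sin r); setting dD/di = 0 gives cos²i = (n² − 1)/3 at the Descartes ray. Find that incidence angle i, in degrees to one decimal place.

cos²i = (1.336² − 1)/3 = (1.78490 − 1)/3 = 0.26163.
cos i = 0.51150, so i = 59.236°.

59.2°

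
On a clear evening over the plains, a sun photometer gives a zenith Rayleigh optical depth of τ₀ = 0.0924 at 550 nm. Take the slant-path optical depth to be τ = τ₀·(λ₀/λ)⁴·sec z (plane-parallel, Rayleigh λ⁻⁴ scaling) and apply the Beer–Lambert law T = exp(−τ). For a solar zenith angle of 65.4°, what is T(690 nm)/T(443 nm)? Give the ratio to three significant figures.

1.55

Airmass: sec 65.4° = 2.4022.
τ(690 nm) = 0.0924 × (550/690)⁴ × 2.4022 = 0.0924 × 0.4037 × 2.4022 = 0.0896.
τ(443 nm) = 0.0924 × (550/443)⁴ × 2.4022 = 0.0924 × 2.3759 × 2.4022 = 0.5274.
T(690)/T(443) = exp(τ_B − τ_A) = exp(0.4378) = 1.5492.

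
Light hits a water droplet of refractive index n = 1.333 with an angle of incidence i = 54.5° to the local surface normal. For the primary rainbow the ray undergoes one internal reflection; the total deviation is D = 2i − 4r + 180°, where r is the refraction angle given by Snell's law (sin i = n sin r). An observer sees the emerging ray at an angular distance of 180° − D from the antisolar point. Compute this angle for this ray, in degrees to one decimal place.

sin r = sin 54.5° / 1.333 = 0.8141/1.333 = 0.6107; r = 37.64°.
D = 2·54.5° − 4·37.64° + 180° = 109.00° − 150.57° + 180° = 138.43°.
Angle from antisolar point = 180° − D = 41.57°.

41.6°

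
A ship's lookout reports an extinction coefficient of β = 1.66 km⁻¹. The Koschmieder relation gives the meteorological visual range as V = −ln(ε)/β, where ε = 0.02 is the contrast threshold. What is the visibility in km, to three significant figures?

V = −ln(0.02) / 1.66 = 3.912 / 1.66 = 2.3566 km.

2.36 km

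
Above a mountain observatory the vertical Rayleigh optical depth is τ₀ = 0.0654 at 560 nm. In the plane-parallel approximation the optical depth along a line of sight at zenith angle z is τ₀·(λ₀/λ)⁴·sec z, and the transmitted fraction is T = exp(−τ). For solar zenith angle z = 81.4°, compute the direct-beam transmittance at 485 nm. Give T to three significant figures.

0.460

sec 81.4° = 6.6874.
τ = 0.0654 × (560/485)⁴ × 6.6874 = 0.0654 × 1.7774 × 6.6874 = 0.7774.
T = exp(−0.7774) = 0.4596.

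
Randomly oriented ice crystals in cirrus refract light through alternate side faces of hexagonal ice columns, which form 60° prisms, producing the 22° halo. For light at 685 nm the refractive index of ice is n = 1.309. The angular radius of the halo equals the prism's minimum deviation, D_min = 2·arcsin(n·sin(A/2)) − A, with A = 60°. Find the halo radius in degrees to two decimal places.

21.76°

n·sin(A/2) = 1.309 × sin 30° = 1.309 × 0.5000 = 0.6545.
D_min = 2·arcsin(0.6545) − 60° = 2 × 40.882° − 60° = 21.763°.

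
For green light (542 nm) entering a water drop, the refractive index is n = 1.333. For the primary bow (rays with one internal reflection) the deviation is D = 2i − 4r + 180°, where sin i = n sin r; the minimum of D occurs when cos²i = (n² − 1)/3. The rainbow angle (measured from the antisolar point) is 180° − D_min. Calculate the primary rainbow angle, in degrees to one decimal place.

42.1°

cos²i = (1.77689 − 1)/3 = 0.25896; i = arccos(0.50888) = 59.410°.
sin r = sin 59.410°/1.333 = 0.64579; r = 40.225°.
D_min = 2·59.410° − 4·40.225° + 180° = 137.922°.
Rainbow angle = 180° − D_min = 42.078°.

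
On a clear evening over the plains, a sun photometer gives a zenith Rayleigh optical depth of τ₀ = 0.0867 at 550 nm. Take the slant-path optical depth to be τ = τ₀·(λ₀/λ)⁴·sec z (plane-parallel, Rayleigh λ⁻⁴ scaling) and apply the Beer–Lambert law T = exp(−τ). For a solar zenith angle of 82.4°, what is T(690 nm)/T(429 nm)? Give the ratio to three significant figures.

Airmass: sec 82.4° = 7.5611.
τ(690 nm) = 0.0867 × (550/690)⁴ × 7.5611 = 0.0867 × 0.4037 × 7.5611 = 0.2646.
τ(429 nm) = 0.0867 × (550/429)⁴ × 7.5611 = 0.0867 × 2.7016 × 7.5611 = 1.7710.
T(690)/T(429) = exp(τ_B − τ_A) = exp(1.5064) = 4.5104.

4.51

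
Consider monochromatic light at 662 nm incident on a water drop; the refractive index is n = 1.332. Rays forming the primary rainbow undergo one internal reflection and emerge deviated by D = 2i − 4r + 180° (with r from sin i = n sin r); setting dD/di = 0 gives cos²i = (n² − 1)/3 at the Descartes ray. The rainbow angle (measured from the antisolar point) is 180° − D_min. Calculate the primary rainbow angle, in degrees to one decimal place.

42.2°

cos²i = (1.77422 − 1)/3 = 0.25807; i = arccos(0.50801) = 59.469°.
sin r = sin 59.469°/1.332 = 0.64666; r = 40.290°.
D_min = 2·59.469° − 4·40.290° + 180° = 137.776°.
Rainbow angle = 180° − D_min = 42.224°.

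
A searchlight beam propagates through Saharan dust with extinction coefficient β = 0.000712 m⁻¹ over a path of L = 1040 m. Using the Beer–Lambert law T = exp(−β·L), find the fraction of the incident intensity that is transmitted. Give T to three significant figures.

0.477

τ = β·L = 0.000712 × 1040 = 0.7405.
T = exp(−0.7405) = 0.4769.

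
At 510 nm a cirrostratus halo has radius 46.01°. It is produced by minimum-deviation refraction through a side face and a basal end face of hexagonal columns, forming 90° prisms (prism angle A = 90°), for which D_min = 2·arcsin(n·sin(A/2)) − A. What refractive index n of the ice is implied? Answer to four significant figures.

Rearranging: n = sin((D_min + A)/2) / sin(A/2).
(D_min + A)/2 = (46.01° + 90°)/2 = 68.005°.
n = sin 68.005° / sin 45° = 0.9272 / 0.7071 = 1.3113.

1.311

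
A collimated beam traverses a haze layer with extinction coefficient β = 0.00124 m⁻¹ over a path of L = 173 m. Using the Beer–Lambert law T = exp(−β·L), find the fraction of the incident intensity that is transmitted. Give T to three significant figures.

τ = β·L = 0.00124 × 173 = 0.2145.
T = exp(−0.2145) = 0.8069.

0.807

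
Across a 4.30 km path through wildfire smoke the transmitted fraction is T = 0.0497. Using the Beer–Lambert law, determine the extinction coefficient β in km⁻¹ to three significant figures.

0.698 km⁻¹

Beer–Lambert: T = exp(−βL) ⇒ β = −ln(T)/L = −ln(0.0497)/4.30 = 3.0018/4.30 = 0.6981 km⁻¹.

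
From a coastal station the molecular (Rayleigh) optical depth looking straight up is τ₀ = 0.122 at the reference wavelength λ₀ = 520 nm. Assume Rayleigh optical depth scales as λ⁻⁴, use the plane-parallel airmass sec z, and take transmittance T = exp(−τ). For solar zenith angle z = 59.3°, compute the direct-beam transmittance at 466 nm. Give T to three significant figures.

sec 59.3° = 1.9587.
τ = 0.122 × (520/466)⁴ × 1.9587 = 0.122 × 1.5505 × 1.9587 = 0.3705.
T = exp(−0.3705) = 0.6904.

0.690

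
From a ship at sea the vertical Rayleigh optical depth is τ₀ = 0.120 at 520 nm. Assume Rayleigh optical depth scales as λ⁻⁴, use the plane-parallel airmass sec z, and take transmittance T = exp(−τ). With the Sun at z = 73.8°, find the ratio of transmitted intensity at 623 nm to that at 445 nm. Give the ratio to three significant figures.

Airmass: sec 73.8° = 3.5843.
τ(623 nm) = 0.120 × (520/623)⁴ × 3.5843 = 0.120 × 0.4854 × 3.5843 = 0.2088.
τ(445 nm) = 0.120 × (520/445)⁴ × 3.5843 = 0.120 × 1.8645 × 3.5843 = 0.8020.
T(623)/T(445) = exp(τ_B − τ_A) = exp(0.5932) = 1.8098.

1.81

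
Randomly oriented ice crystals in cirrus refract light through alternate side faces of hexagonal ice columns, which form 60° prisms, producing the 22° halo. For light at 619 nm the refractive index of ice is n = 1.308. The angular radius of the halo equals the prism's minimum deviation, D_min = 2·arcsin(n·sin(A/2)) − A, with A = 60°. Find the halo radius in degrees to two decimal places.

21.69°

n·sin(A/2) = 1.308 × sin 30° = 1.308 × 0.5000 = 0.6540.
D_min = 2·arcsin(0.6540) − 60° = 2 × 40.844° − 60° = 21.688°.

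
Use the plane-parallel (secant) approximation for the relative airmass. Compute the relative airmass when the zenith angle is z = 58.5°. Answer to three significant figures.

X = sec z = 1/cos 58.5° = 1/0.5225 = 1.9139.

1.91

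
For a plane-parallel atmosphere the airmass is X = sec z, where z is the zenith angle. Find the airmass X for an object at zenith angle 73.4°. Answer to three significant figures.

3.50

X = sec z = 1/cos 73.4° = 1/0.2857 = 3.5003.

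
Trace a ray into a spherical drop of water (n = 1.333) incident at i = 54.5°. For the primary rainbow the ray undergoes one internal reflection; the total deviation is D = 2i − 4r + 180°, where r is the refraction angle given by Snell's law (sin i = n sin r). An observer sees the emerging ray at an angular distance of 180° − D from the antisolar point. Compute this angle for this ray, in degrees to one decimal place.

41.6°

sin r = sin 54.5° / 1.333 = 0.8141/1.333 = 0.6107; r = 37.64°.
D = 2·54.5° − 4·37.64° + 180° = 109.00° − 150.57° + 180° = 138.43°.
Angle from antisolar point = 180° − D = 41.57°.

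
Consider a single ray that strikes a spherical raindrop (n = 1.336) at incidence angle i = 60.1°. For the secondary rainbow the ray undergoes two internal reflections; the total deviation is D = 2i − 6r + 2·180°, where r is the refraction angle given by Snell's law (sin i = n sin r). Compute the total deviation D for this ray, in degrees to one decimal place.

237.5°

sin r = sin 60.1° / 1.336 = 0.8669/1.336 = 0.6489; r = 40.46°.
D = 2·60.1° − 6·40.46° + 2·180° = 120.20° − 242.74° + 360° = 237.46°.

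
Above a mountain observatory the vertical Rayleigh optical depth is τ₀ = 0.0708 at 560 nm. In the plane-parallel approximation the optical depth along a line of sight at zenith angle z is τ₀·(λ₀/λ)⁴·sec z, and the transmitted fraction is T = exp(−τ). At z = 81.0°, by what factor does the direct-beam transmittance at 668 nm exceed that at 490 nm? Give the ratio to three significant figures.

Airmass: sec 81.0° = 6.3925.
τ(668 nm) = 0.0708 × (560/668)⁴ × 6.3925 = 0.0708 × 0.4939 × 6.3925 = 0.2235.
τ(490 nm) = 0.0708 × (560/490)⁴ × 6.3925 = 0.0708 × 1.7060 × 6.3925 = 0.7721.
T(668)/T(490) = exp(τ_B − τ_A) = exp(0.5486) = 1.7308.

1.73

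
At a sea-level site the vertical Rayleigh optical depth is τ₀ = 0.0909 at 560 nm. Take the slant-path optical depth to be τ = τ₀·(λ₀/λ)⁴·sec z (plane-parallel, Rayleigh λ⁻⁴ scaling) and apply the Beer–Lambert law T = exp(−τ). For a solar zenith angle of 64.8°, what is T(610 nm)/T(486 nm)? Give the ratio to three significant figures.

Airmass: sec 64.8° = 2.3486.
τ(610 nm) = 0.0909 × (560/610)⁴ × 2.3486 = 0.0909 × 0.7103 × 2.3486 = 0.1516.
τ(486 nm) = 0.0909 × (560/486)⁴ × 2.3486 = 0.0909 × 1.7628 × 2.3486 = 0.3763.
T(610)/T(486) = exp(τ_B − τ_A) = exp(0.2247) = 1.2520.

1.25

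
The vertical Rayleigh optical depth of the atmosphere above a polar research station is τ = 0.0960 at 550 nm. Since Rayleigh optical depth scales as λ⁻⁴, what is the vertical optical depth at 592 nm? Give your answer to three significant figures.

τ(592 nm) = τ(550 nm) × (550/592)⁴ = 0.0960 × (0.9291)⁴ = 0.0960 × 0.7450 = 0.0715.

0.0715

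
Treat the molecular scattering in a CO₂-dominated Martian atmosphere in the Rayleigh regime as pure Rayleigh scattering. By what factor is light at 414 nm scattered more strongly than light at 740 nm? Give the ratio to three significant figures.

10.2

Rayleigh scattering ∝ λ⁻⁴, so the ratio of coefficients is the inverse fourth power of the wavelength ratio.
σ(414)/σ(740) = (740/414)⁴ = (1.7874)⁴ = 10.21.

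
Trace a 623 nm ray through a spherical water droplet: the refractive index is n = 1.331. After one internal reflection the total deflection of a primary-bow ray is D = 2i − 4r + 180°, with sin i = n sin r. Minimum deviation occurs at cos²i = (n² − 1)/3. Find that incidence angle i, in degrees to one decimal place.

59.5°

cos²i = (1.331² − 1)/3 = (1.77156 − 1)/3 = 0.25719.
cos i = 0.50714, so i = 59.527°.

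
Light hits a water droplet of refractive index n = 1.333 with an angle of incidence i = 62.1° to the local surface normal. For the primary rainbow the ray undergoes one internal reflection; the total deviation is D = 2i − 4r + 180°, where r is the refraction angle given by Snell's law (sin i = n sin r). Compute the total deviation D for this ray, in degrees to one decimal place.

138.1°

sin r = sin 62.1° / 1.333 = 0.8838/1.333 = 0.6630; r = 41.53°.
D = 2·62.1° − 4·41.53° + 180° = 124.20° − 166.11° + 180° = 138.09°.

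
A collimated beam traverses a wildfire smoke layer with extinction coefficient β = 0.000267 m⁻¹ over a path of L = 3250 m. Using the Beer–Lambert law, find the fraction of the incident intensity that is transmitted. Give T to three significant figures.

0.420

τ = β·L = 0.000267 × 3250 = 0.8677.
T = exp(−0.8677) = 0.4199.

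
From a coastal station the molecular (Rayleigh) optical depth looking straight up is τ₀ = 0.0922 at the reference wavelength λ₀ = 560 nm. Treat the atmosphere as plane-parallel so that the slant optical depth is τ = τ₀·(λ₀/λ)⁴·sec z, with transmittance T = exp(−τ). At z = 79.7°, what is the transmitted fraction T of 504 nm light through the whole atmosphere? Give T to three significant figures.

0.456

sec 79.7° = 5.5928.
τ = 0.0922 × (560/504)⁴ × 5.5928 = 0.0922 × 1.5242 × 5.5928 = 0.7859.
T = exp(−0.7859) = 0.4557.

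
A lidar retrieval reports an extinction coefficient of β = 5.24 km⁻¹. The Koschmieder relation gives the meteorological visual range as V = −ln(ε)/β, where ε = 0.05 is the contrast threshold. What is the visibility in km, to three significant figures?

V = −ln(0.05) / 5.24 = 2.996 / 5.24 = 0.5717 km.

0.572 km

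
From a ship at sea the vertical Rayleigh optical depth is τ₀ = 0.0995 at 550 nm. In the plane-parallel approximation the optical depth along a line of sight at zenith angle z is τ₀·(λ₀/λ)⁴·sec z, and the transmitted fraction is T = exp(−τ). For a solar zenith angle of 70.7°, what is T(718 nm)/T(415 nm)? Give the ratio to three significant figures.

2.28

Airmass: sec 70.7° = 3.0256.
τ(718 nm) = 0.0995 × (550/718)⁴ × 3.0256 = 0.0995 × 0.3443 × 3.0256 = 0.1037.
τ(415 nm) = 0.0995 × (550/415)⁴ × 3.0256 = 0.0995 × 3.0850 × 3.0256 = 0.9287.
T(718)/T(415) = exp(τ_B − τ_A) = exp(0.8251) = 2.2821.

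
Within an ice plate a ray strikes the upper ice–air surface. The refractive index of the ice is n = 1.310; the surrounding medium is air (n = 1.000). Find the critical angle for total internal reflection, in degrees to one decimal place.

49.8°

sin θ_c = n_air / n = 1.000 / 1.310 = 0.7634.
θ_c = arcsin(0.7634) = 49.76°.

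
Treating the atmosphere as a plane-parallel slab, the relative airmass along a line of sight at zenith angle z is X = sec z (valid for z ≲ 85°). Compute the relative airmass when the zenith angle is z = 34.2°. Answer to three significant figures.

1.21

X = sec z = 1/cos 34.2° = 1/0.8271 = 1.2091.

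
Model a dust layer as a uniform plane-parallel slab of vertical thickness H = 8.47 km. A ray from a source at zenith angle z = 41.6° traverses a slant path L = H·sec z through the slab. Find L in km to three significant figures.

sec z = 1/cos 41.6° = 1.3373.
L = 8.47 × 1.3373 = 11.327 km.

11.3 km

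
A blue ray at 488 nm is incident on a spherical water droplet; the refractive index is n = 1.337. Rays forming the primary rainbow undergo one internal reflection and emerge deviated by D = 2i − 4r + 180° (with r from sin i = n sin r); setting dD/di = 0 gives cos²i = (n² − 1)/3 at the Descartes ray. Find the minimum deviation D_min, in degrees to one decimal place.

cos²i = (1.78757 − 1)/3 = 0.26252; i = arccos(0.51237) = 59.178°.
sin r = sin 59.178°/1.337 = 0.64231; r = 39.964°.
D_min = 2·59.178° − 4·39.964° + 180° = 138.500°.

138.5°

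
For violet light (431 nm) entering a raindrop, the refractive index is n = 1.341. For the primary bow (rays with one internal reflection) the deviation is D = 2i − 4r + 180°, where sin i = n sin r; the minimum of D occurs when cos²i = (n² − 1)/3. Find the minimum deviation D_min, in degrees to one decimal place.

139.1°

cos²i = (1.79828 − 1)/3 = 0.26609; i = arccos(0.51584) = 58.946°.
sin r = sin 58.946°/1.341 = 0.63884; r = 39.705°.
D_min = 2·58.946° − 4·39.705° + 180° = 139.071°.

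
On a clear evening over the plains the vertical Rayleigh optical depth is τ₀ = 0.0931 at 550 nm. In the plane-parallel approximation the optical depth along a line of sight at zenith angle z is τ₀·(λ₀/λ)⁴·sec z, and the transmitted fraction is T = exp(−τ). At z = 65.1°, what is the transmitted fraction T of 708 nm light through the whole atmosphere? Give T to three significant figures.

0.923

sec 65.1° = 2.3751.
τ = 0.0931 × (550/708)⁴ × 2.3751 = 0.0931 × 0.3642 × 2.3751 = 0.0805.
T = exp(−0.0805) = 0.9226.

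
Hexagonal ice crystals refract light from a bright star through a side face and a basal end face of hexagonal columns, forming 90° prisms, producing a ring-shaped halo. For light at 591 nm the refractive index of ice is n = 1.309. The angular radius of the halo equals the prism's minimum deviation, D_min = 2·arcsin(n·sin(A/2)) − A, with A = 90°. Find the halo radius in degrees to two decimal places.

n·sin(A/2) = 1.309 × sin 45° = 1.309 × 0.7071 = 0.9256.
D_min = 2·arcsin(0.9256) − 90° = 2 × 67.759° − 90° = 45.519°.

45.52°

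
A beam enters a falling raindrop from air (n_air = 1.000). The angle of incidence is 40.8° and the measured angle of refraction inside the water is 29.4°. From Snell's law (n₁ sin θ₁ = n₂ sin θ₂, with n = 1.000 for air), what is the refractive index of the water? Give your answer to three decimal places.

1.331

n = sin θ_i / sin θ_r = sin 40.8° / sin 29.4° = 0.6534 / 0.4909 = 1.3311.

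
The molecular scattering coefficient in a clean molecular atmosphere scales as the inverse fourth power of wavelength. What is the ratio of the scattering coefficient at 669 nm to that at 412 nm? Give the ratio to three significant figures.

0.144

Rayleigh scattering ∝ λ⁻⁴, so the ratio of coefficients is the inverse fourth power of the wavelength ratio.
σ(669)/σ(412) = (412/669)⁴ = (0.6158)⁴ = 0.1438.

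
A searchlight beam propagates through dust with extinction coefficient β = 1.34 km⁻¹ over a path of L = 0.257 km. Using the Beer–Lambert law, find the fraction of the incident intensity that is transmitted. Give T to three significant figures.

0.709

τ = β·L = 1.34 × 0.257 = 0.3444.
T = exp(−0.3444) = 0.7087.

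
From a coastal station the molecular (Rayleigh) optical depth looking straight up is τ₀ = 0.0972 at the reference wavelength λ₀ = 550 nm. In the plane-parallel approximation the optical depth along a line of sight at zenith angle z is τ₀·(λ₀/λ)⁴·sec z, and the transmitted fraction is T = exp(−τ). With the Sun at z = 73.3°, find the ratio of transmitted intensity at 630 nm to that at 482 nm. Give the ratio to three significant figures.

1.46

Airmass: sec 73.3° = 3.4799.
τ(630 nm) = 0.0972 × (550/630)⁴ × 3.4799 = 0.0972 × 0.5809 × 3.4799 = 0.1965.
τ(482 nm) = 0.0972 × (550/482)⁴ × 3.4799 = 0.0972 × 1.6954 × 3.4799 = 0.5735.
T(630)/T(482) = exp(τ_B − τ_A) = exp(0.3770) = 1.4579.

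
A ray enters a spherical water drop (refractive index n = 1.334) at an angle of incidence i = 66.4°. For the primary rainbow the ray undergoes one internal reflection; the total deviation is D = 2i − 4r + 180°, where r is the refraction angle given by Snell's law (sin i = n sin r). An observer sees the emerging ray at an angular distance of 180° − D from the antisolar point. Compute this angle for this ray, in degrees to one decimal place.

sin r = sin 66.4° / 1.334 = 0.9164/1.334 = 0.6869; r = 43.39°.
D = 2·66.4° − 4·43.39° + 180° = 132.80° − 173.55° + 180° = 139.25°.
Angle from antisolar point = 180° − D = 40.75°.

40.7°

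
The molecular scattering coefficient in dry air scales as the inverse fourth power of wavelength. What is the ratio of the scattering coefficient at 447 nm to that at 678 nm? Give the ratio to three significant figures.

Rayleigh scattering ∝ λ⁻⁴, so the ratio of coefficients is the inverse fourth power of the wavelength ratio.
σ(447)/σ(678) = (678/447)⁴ = (1.5168)⁴ = 5.293.

5.29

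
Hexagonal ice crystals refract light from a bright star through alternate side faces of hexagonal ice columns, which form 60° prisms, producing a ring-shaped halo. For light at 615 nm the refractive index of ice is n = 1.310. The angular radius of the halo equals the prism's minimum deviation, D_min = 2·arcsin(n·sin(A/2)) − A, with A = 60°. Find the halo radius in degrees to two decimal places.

n·sin(A/2) = 1.310 × sin 30° = 1.310 × 0.5000 = 0.6550.
D_min = 2·arcsin(0.6550) − 60° = 2 × 40.920° − 60° = 21.839°.

21.84°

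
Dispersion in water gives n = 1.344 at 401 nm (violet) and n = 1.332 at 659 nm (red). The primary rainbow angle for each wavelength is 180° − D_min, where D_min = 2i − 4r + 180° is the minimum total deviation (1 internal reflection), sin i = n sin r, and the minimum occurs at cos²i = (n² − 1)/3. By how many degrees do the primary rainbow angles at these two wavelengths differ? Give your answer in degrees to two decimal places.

1.72°

At 401 nm (n = 1.344): cos²i = 0.26878 → i = 58.772°, r = 39.512°, D_min = 139.495°, rainbow angle = 40.505°.
At 659 nm (n = 1.332): cos²i = 0.25807 → i = 59.469°, r = 40.290°, D_min = 137.776°, rainbow angle = 42.224°.
Angular width = |40.505° − 42.224°| = 1.719°.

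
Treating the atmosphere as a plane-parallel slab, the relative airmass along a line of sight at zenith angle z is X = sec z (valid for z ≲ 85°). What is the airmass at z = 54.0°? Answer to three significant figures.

X = sec z = 1/cos 54.0° = 1/0.5878 = 1.7013.

1.70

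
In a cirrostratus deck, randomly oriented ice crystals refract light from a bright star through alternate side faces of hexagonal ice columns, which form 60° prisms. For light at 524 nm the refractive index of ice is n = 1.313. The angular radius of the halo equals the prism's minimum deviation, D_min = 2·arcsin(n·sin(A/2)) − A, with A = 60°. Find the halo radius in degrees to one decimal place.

n·sin(A/2) = 1.313 × sin 30° = 1.313 × 0.5000 = 0.6565.
D_min = 2·arcsin(0.6565) − 60° = 2 × 41.033° − 60° = 22.067°.

22.1°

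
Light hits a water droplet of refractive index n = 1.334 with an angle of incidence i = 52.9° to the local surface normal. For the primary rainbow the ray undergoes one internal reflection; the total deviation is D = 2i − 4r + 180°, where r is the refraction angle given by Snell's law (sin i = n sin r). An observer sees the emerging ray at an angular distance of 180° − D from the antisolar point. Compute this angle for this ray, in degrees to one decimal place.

sin r = sin 52.9° / 1.334 = 0.7976/1.334 = 0.5979; r = 36.72°.
D = 2·52.9° − 4·36.72° + 180° = 105.80° − 146.88° + 180° = 138.92°.
Angle from antisolar point = 180° − D = 41.08°.

41.1°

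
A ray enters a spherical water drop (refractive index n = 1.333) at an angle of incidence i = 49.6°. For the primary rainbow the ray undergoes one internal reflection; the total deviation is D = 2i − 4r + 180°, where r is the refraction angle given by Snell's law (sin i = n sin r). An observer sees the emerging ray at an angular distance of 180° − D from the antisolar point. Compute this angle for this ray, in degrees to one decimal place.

sin r = sin 49.6° / 1.333 = 0.7615/1.333 = 0.5713; r = 34.84°.
D = 2·49.6° − 4·34.84° + 180° = 99.20° − 139.36° + 180° = 139.84°.
Angle from antisolar point = 180° − D = 40.16°.

40.2°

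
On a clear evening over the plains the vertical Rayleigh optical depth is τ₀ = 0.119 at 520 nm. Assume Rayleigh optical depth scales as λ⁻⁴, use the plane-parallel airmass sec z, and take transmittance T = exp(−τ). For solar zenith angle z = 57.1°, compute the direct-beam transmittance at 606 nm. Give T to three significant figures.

0.888

sec 57.1° = 1.8410.
τ = 0.119 × (520/606)⁴ × 1.8410 = 0.119 × 0.5422 × 1.8410 = 0.1188.
T = exp(−0.1188) = 0.8880.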